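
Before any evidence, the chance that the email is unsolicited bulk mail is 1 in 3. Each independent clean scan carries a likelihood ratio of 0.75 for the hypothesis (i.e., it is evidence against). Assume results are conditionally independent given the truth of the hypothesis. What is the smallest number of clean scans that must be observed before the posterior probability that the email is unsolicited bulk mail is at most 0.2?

Prior odds: (1/3) ÷ (2/3) = 0.5.
Likelihood ratio per clean scan = 0.75.
Target odds: 0.2 ÷ 0.8 = 0.25.
Require 0.75ⁿ ≤ 0.25 ÷ 0.5 = 0.5.
0.75² = 0.5625 is still above 0.5 but 0.75³ = 0.421875 is at or below it, so n = 3.

3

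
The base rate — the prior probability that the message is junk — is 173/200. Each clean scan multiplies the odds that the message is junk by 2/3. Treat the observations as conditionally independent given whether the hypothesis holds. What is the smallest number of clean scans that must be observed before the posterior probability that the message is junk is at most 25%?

Prior odds = 0.865/0.135 = 173/27.
Likelihood ratio per clean scan = 2/3.
Target odds: 0.25 ÷ 0.75 = 1/3.
Require (2/3)ⁿ ≤ 1/3 ÷ (173/27) = 9/173.
(2/3)⁷ = 128/2187 is still above 9/173 but (2/3)⁸ = 256/6561 is at or below it, so n = 8.

8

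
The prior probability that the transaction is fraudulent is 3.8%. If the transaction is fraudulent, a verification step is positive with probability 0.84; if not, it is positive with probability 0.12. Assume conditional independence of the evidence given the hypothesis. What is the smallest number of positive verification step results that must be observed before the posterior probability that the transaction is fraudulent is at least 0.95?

Prior odds = 0.038/0.962 = 19/481.
Likelihood ratio of a positive = 0.84/0.12 = 7.
Target odds: 0.95 ÷ 0.05 = 19.
Need (19/481) × 7ⁿ ≥ 19, i.e. 7ⁿ ≥ 481.
7³ = 343 falls short of 481 but 7⁴ = 2401 reaches it, so n = 4.

4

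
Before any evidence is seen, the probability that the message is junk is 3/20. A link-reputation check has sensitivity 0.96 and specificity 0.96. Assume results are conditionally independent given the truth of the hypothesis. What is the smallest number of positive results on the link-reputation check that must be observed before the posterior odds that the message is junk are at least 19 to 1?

2

Prior odds: 0.15 ÷ 0.85 = 3/17.
False-positive rate = 1 − 0.96 = 0.04; likelihood ratio of a positive = 0.96/0.04 = 24.
Target odds = 19.
Require 24ⁿ ≥ 19 ÷ (3/17) = 323/3.
24¹ = 24 falls short of 323/3 but 24² = 576 reaches it, so n = 2.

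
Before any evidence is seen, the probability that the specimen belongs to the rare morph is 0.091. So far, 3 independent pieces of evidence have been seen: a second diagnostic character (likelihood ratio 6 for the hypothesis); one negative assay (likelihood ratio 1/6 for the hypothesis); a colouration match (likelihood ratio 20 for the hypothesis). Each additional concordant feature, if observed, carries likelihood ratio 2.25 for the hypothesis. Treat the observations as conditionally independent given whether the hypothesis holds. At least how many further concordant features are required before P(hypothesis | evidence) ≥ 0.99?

Prior odds = 0.091/0.909 = 91/909.
Combined Bayes factor of the evidence already in hand = 6 × (1/6) × 20 = 20.
Odds after that evidence = (91/909) × 20 = 1820/909.
Target odds = 0.99/0.01 = 99.
Need 2.25ⁿ ≥ 99 ÷ (1820/909) = 89991/1820.
2.25⁴ = 25.62890625 falls short of 89991/1820 but 2.25⁵ = 59049/1024 reaches it, so n = 5.

5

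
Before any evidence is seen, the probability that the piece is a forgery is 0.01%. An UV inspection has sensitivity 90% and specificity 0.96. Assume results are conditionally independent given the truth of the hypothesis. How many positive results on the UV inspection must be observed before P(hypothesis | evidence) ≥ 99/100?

Prior odds = 0.0001/0.9999 = 1/9999.
False-positive rate = 1 − 0.96 = 0.04; likelihood ratio of a positive = 0.9/0.04 = 22.5.
Target posterior odds = 0.99/0.01 = 99.
Require 22.5ⁿ ≥ 99 ÷ (1/9999) = 989901.
22.5⁴ = 256289.0625 falls short of 989901 but 22.5⁵ = 184528125/32 reaches it, so n = 5.

5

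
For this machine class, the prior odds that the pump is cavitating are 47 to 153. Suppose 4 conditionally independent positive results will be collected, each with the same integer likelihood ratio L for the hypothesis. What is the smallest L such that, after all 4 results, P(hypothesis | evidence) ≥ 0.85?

Prior odds = 47/153.
Target odds = 0.85/0.15 = 17/3.
Need L⁴ ≥ 17/3 ÷ (47/153) = 867/47.
2⁴ = 16 < 867/47 ≤ 81 = 3⁴, so L = 3.

3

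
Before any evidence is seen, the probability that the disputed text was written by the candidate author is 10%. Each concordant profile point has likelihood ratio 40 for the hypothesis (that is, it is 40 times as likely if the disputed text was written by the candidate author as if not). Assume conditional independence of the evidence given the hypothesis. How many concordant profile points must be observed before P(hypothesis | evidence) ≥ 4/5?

1

Prior odds: 0.1 ÷ 0.9 = 1/9.
Likelihood ratio per concordant profile point = 40.
Target posterior odds = 0.8/0.2 = 4.
Require 40ⁿ ≥ 4 ÷ (1/9) = 36.
40¹ = 40, which meets the required 36; so n = 1.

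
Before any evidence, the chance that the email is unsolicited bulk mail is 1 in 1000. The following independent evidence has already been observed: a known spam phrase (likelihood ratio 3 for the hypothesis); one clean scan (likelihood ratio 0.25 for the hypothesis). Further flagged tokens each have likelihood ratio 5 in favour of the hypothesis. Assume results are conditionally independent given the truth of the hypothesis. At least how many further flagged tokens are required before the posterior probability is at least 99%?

Prior odds = 0.001/0.999 = 1/999.
Combined Bayes factor of the evidence already in hand = 3 × 0.25 = 0.75.
Odds after that evidence = (1/999) × 0.75 = 1/1332.
Target odds = 0.99/0.01 = 99.
Need 5ⁿ ≥ 99 ÷ (1/1332) = 131868.
5⁷ = 78125 falls short of 131868 but 5⁸ = 390625 reaches it, so n = 8.

8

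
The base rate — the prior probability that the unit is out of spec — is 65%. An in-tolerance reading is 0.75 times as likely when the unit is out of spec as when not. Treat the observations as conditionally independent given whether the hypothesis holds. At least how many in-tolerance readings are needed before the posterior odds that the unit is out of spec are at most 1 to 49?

Prior odds: 0.65 ÷ 0.35 = 13/7.
Likelihood ratio per in-tolerance reading = 0.75.
Target odds = 1/49.
Need (13/7) × 0.75ⁿ ≤ 1/49, i.e. 0.75ⁿ ≤ 1/91.
0.75¹⁵ ≈0.0133635 is still above 1/91 but 0.75¹⁶ ≈0.0100226 is at or below it, so n = 16.

16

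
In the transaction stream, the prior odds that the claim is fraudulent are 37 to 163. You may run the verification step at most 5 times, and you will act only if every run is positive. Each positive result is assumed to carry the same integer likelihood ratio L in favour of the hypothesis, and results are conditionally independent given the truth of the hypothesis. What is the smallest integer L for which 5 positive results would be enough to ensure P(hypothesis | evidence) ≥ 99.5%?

Prior odds = 37/163.
Target odds = 0.995/0.005 = 199.
Need L⁵ ≥ 199 ÷ (37/163) = 32437/37.
3⁵ = 243 < 32437/37 ≤ 1024 = 4⁵, so L = 4.

4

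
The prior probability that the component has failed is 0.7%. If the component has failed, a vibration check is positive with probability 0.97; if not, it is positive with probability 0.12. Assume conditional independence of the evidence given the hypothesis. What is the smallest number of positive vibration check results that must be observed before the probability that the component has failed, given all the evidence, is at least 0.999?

6

Prior odds = 0.007/0.993 = 7/993.
Likelihood ratio of a positive = 0.97/0.12 = 97/12.
Target odds: 0.999 ÷ 0.001 = 999.
Need (7/993) × (97/12)ⁿ ≥ 999, i.e. (97/12)ⁿ ≥ 992007/7.
(97/12)⁵ ≈34510.6 falls short of 992007/7 but (97/12)⁶ ≈278961 reaches it, so n = 6.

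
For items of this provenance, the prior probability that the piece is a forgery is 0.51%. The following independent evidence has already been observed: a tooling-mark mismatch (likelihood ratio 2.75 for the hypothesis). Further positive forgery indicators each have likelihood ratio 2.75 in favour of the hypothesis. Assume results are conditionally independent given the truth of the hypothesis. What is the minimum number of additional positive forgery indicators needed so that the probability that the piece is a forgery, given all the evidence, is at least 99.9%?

Prior odds = 0.0051/0.9949 = 51/9949.
Bayes factor of the evidence already in hand = 2.75.
Odds after that evidence = (51/9949) × 2.75 = 561/39796.
Target odds = 0.999/0.001 = 999.
Need 2.75ⁿ ≥ 999 ÷ (561/39796) = 13252068/187.
2.75¹¹ ≈68023.6 falls short of 13252068/187 but 2.75¹² ≈187065 reaches it, so n = 12.

12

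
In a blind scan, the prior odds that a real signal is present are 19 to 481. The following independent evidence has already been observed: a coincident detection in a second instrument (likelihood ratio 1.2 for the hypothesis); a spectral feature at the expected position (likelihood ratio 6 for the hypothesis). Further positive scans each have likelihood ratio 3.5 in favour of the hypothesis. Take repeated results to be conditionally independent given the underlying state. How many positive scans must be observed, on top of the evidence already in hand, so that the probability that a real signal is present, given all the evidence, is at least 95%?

Prior odds = 19/481.
Combined Bayes factor of the evidence already in hand = 1.2 × 6 = 7.2.
Odds after that evidence = (19/481) × 7.2 = 684/2405.
Target odds = 0.95/0.05 = 19.
Need 3.5ⁿ ≥ 19 ÷ (684/2405) = 2405/36.
3.5³ = 42.875 falls short of 2405/36 but 3.5⁴ = 150.0625 reaches it, so n = 4.

4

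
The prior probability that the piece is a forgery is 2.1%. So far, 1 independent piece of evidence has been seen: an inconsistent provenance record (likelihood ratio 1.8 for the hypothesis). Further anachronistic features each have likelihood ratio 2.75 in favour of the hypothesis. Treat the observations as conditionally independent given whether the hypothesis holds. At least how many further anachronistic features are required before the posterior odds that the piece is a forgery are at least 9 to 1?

Prior odds = 0.021/0.979 = 21/979.
Bayes factor of the evidence already in hand = 1.8.
Odds after that evidence = (21/979) × 1.8 = 189/4895.
Target odds = 9.
Need 2.75ⁿ ≥ 9 ÷ (189/4895) = 4895/21.
2.75⁵ = 161051/1024 falls short of 4895/21 but 2.75⁶ = 1771561/4096 reaches it, so n = 6.

6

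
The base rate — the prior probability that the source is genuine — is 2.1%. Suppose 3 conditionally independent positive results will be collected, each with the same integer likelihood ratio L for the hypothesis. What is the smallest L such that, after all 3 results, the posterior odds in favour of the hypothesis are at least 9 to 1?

Prior odds = 0.021/0.979 = 21/979.
Target odds = 9.
Need L³ ≥ 9 ÷ (21/979) = 2937/7.
7³ = 343 < 2937/7 ≤ 512 = 8³, so L = 8.

8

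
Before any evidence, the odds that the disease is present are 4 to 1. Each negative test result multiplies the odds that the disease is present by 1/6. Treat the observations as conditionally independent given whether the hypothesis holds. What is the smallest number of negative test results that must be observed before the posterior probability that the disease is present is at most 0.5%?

4

Prior odds = 4.
Likelihood ratio per negative test result = 1/6.
Target odds: 0.005 ÷ 0.995 = 1/199.
Need 4 × (1/6)ⁿ ≤ 1/199, i.e. (1/6)ⁿ ≤ 1/796.
(1/6)³ = 1/216 is still above 1/796 but (1/6)⁴ = 1/1296 is at or below it, so n = 4.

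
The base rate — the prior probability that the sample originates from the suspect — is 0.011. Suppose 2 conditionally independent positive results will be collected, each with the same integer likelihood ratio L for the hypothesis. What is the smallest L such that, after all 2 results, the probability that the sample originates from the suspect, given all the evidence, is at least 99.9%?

300

Prior odds = 0.011/0.989 = 11/989.
Target odds = 0.999/0.001 = 999.
Need L² ≥ 999 ÷ (11/989) = 988011/11.
299² = 89401 < 988011/11 ≤ 90000 = 300², so L = 300.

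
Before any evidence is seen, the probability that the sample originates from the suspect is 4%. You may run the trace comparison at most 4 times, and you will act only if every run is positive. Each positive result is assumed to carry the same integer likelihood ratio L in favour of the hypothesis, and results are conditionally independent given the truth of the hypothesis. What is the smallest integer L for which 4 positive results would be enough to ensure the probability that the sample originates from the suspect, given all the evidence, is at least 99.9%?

Prior odds = 0.04/0.96 = 1/24.
Target odds = 0.999/0.001 = 999.
Need L⁴ ≥ 999 ÷ (1/24) = 23976.
12⁴ = 20736 < 23976 ≤ 28561 = 13⁴, so L = 13.

13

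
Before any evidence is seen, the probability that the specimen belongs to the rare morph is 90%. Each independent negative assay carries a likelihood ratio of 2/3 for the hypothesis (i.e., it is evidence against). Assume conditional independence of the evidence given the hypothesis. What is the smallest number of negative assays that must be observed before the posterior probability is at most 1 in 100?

17

Prior odds: 0.9 ÷ 0.1 = 9.
Likelihood ratio per negative assay = 2/3.
Target odds: 0.01 ÷ 0.99 = 1/99.
Require (2/3)ⁿ ≤ 1/99 ÷ 9 = 1/891.
(2/3)¹⁶ = 65536/43046721 is still above 1/891 but (2/3)¹⁷ = 131072/129140163 is at or below it, so n = 17.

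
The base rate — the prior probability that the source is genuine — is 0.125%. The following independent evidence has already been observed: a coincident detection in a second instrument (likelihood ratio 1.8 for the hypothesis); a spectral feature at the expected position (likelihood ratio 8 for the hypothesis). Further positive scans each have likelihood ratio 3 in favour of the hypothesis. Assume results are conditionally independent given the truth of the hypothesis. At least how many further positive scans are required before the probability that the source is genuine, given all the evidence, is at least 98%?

Prior odds = 0.00125/0.99875 = 1/799.
Combined Bayes factor of the evidence already in hand = 1.8 × 8 = 14.4.
Odds after that evidence = (1/799) × 14.4 = 72/3995.
Target odds = 0.98/0.02 = 49.
Need 3ⁿ ≥ 49 ÷ (72/3995) = 195755/72.
3⁷ = 2187 falls short of 195755/72 but 3⁸ = 6561 reaches it, so n = 8.

8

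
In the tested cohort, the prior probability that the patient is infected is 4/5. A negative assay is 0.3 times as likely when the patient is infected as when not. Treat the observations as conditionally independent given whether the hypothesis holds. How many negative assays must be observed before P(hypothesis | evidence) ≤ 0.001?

Prior odds: 0.8 ÷ 0.2 = 4.
Likelihood ratio per negative assay = 0.3.
Target odds: 0.001 ÷ 0.999 = 1/999.
Require 0.3ⁿ ≤ 1/999 ÷ 4 = 1/3996.
0.3⁶ = 729/1000000 is still above 1/3996 but 0.3⁷ = 2187/10000000 is at or below it, so n = 7.

7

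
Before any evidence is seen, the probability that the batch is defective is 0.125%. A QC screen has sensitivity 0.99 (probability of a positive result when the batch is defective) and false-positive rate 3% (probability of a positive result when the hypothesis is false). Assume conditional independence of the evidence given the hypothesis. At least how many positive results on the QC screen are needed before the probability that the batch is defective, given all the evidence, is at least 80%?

Prior odds = 0.00125/0.99875 = 1/799.
Likelihood ratio of a positive result = 0.99/0.03 = 33.
Target posterior odds = 0.8/0.2 = 4.
Need (1/799) × 33ⁿ ≥ 4, i.e. 33ⁿ ≥ 3196.
33² = 1089 falls short of 3196 but 33³ = 35937 reaches it, so n = 3.

3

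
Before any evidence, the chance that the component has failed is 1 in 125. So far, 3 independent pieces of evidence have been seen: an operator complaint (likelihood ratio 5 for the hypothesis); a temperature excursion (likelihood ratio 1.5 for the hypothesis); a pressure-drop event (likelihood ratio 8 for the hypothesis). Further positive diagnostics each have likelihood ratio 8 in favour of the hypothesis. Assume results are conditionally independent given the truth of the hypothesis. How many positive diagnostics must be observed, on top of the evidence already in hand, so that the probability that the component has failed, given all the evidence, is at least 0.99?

3

Prior odds = 0.008/0.992 = 1/124.
Combined Bayes factor of the evidence already in hand = 5 × 1.5 × 8 = 60.
Odds after that evidence = (1/124) × 60 = 15/31.
Target odds = 0.99/0.01 = 99.
Need 8ⁿ ≥ 99 ÷ (15/31) = 204.6.
8² = 64 falls short of 204.6 but 8³ = 512 reaches it, so n = 3.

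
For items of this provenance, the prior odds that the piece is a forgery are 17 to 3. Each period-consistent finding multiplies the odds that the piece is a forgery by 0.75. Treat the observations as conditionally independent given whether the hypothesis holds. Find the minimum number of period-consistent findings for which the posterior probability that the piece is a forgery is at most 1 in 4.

Prior odds = 17/3.
Likelihood ratio per period-consistent finding = 0.75.
Target posterior odds = 0.25/0.75 = 1/3.
Require 0.75ⁿ ≤ 1/3 ÷ (17/3) = 1/17.
0.75⁹ = 19683/262144 is still above 1/17 but 0.75¹⁰ = 59049/1048576 is at or below it, so n = 10.

10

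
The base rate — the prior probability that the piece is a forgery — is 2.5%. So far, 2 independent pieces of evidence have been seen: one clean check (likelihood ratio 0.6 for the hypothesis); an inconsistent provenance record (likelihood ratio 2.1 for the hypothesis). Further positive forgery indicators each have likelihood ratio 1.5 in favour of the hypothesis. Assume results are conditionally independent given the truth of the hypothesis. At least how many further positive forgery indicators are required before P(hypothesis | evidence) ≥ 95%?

Prior odds = 0.025/0.975 = 1/39.
Combined Bayes factor of the evidence already in hand = 0.6 × 2.1 = 1.26.
Odds after that evidence = (1/39) × 1.26 = 21/650.
Target odds = 0.95/0.05 = 19.
Need 1.5ⁿ ≥ 19 ÷ (21/650) = 12350/21.
1.5¹⁵ = 14348907/32768 falls short of 12350/21 but 1.5¹⁶ = 43046721/65536 reaches it, so n = 16.

16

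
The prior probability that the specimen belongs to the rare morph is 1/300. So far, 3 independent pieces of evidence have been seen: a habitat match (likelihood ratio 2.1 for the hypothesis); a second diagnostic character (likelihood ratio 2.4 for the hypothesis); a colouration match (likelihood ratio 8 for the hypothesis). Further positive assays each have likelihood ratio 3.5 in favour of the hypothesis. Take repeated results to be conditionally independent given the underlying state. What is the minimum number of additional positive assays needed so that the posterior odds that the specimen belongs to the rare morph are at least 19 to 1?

4

Prior odds = (1/300)/(299/300) = 1/299.
Combined Bayes factor of the evidence already in hand = 2.1 × 2.4 × 8 = 40.32.
Odds after that evidence = (1/299) × 40.32 = 1008/7475.
Target odds = 19.
Need 3.5ⁿ ≥ 19 ÷ (1008/7475) = 142025/1008.
3.5³ = 42.875 falls short of 142025/1008 but 3.5⁴ = 150.0625 reaches it, so n = 4.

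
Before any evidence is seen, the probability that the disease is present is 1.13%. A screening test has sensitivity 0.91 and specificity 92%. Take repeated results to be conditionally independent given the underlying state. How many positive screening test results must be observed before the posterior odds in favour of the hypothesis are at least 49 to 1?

4

Prior odds = 0.0113/0.9887 = 113/9887.
False-positive rate = 1 − 0.92 = 0.08; likelihood ratio of a positive = 0.91/0.08 = 11.375.
Target odds = 49.
Need (113/9887) × 11.375ⁿ ≥ 49, i.e. 11.375ⁿ ≥ 484463/113.
11.375³ = 753571/512 falls short of 484463/113 but 11.375⁴ = 68574961/4096 reaches it, so n = 4.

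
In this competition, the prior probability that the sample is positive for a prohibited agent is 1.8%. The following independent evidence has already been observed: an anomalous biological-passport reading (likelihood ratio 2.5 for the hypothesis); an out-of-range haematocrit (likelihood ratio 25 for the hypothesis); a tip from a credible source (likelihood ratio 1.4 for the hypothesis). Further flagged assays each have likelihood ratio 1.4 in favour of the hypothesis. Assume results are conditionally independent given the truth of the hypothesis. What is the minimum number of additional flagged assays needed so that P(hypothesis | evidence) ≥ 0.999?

20

Prior odds = 0.018/0.982 = 9/491.
Combined Bayes factor of the evidence already in hand = 2.5 × 25 × 1.4 = 87.5.
Odds after that evidence = (9/491) × 87.5 = 1575/982.
Target odds = 0.999/0.001 = 999.
Need 1.4ⁿ ≥ 999 ÷ (1575/982) = 109002/175.
1.4¹⁹ ≈597.63 falls short of 109002/175 but 1.4²⁰ ≈836.683 reaches it, so n = 20.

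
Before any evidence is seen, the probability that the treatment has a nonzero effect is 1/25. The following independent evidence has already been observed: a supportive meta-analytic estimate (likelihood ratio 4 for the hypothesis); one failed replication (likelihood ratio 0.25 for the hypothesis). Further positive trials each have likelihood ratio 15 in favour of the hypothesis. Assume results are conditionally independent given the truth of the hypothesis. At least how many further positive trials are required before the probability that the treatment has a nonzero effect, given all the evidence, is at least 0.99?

Prior odds = 0.04/0.96 = 1/24.
Combined Bayes factor of the evidence already in hand = 4 × 0.25 = 1.
Odds after that evidence = (1/24) × 1 = 1/24.
Target odds = 0.99/0.01 = 99.
Need 15ⁿ ≥ 99 ÷ (1/24) = 2376.
15² = 225 falls short of 2376 but 15³ = 3375 reaches it, so n = 3.

3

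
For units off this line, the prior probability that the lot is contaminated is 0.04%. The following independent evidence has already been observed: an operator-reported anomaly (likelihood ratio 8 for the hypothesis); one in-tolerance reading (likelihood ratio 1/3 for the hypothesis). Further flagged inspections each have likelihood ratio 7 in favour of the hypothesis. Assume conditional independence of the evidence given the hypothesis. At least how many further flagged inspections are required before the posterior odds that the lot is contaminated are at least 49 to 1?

Prior odds = 0.0004/0.9996 = 1/2499.
Combined Bayes factor of the evidence already in hand = 8 × (1/3) = 8/3.
Odds after that evidence = (1/2499) × 8/3 = 8/7497.
Target odds = 49.
Need 7ⁿ ≥ 49 ÷ (8/7497) = 45919.125.
7⁵ = 16807 falls short of 45919.125 but 7⁶ = 117649 reaches it, so n = 6.

6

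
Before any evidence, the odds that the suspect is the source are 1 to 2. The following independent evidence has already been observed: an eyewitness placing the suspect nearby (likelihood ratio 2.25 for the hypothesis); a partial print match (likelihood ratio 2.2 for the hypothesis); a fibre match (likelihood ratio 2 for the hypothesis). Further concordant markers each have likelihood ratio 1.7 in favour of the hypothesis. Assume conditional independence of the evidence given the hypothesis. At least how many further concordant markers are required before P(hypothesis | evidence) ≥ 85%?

Prior odds = 0.5.
Combined Bayes factor of the evidence already in hand = 2.25 × 2.2 × 2 = 9.9.
Odds after that evidence = 0.5 × 9.9 = 4.95.
Target odds = 0.85/0.15 = 17/3.
Need 1.7ⁿ ≥ 17/3 ÷ 4.95 = 340/297.
1.7¹ = 1.7, which meets the required 340/297; so n = 1.

1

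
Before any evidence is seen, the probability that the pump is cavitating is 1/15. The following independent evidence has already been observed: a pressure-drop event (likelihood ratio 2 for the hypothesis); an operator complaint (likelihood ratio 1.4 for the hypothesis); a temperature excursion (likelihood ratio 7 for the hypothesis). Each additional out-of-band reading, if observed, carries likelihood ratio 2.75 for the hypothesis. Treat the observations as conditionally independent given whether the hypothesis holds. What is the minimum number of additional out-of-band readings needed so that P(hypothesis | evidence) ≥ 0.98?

Prior odds = (1/15)/(14/15) = 1/14.
Combined Bayes factor of the evidence already in hand = 2 × 1.4 × 7 = 19.6.
Odds after that evidence = (1/14) × 19.6 = 1.4.
Target odds = 0.98/0.02 = 49.
Need 2.75ⁿ ≥ 49 ÷ 1.4 = 35.
2.75³ = 20.796875 falls short of 35 but 2.75⁴ = 57.19140625 reaches it, so n = 4.

4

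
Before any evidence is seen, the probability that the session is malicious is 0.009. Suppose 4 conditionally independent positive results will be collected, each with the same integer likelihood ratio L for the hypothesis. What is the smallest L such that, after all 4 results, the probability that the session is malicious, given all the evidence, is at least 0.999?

Prior odds = 0.009/0.991 = 9/991.
Target odds = 0.999/0.001 = 999.
Need L⁴ ≥ 999 ÷ (9/991) = 110001.
18⁴ = 104976 < 110001 ≤ 130321 = 19⁴, so L = 19.

19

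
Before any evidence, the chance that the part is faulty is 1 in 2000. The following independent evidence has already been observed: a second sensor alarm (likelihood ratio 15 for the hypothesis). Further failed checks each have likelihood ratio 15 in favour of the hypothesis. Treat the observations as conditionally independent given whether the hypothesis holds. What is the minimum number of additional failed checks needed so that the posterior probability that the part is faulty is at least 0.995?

Prior odds = 0.0005/0.9995 = 1/1999.
Bayes factor of the evidence already in hand = 15.
Odds after that evidence = (1/1999) × 15 = 15/1999.
Target odds = 0.995/0.005 = 199.
Need 15ⁿ ≥ 199 ÷ (15/1999) = 397801/15.
15³ = 3375 falls short of 397801/15 but 15⁴ = 50625 reaches it, so n = 4.

4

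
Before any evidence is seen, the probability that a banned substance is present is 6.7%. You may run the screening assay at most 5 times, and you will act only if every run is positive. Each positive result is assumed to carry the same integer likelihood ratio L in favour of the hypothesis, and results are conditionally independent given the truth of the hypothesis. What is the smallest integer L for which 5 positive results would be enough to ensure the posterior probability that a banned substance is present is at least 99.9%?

Prior odds = 0.067/0.933 = 67/933.
Target odds = 0.999/0.001 = 999.
Need L⁵ ≥ 999 ÷ (67/933) = 932067/67.
6⁵ = 7776 < 932067/67 ≤ 16807 = 7⁵, so L = 7.

7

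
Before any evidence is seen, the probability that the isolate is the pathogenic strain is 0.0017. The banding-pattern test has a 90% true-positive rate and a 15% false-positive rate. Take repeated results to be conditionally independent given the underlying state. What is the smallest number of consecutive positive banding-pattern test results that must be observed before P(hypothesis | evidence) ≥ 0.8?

Prior odds: 0.0017 ÷ 0.9983 = 17/9983.
Likelihood ratio of a positive result = 0.9/0.15 = 6.
Target posterior odds = 0.8/0.2 = 4.
Need (17/9983) × 6ⁿ ≥ 4, i.e. 6ⁿ ≥ 39932/17.
6⁴ = 1296 falls short of 39932/17 but 6⁵ = 7776 reaches it, so n = 5.

5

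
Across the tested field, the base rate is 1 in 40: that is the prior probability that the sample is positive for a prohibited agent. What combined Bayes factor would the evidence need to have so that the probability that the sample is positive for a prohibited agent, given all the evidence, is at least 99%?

Prior odds = 0.025/0.975 = 1/39.
Target odds = 0.99/0.01 = 99.
Required Bayes factor = 99 ÷ (1/39) = 3861.

3861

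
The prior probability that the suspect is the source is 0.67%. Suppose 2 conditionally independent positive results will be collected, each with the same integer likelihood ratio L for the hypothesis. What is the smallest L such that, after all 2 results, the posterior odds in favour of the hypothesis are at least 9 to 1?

Prior odds = 0.0067/0.9933 = 67/9933.
Target odds = 9.
Need L² ≥ 9 ÷ (67/9933) = 89397/67.
36² = 1296 < 89397/67 ≤ 1369 = 37², so L = 37.

37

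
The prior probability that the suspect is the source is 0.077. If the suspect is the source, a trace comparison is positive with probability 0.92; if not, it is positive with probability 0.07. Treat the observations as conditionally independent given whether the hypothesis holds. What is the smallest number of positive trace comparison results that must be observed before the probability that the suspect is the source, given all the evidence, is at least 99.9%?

4

Prior odds: 0.077 ÷ 0.923 = 77/923.
Likelihood ratio of a positive = 0.92/0.07 = 92/7.
Target posterior odds = 0.999/0.001 = 999.
Need (77/923) × (92/7)ⁿ ≥ 999, i.e. (92/7)ⁿ ≥ 922077/77.
(92/7)³ = 778688/343 falls short of 922077/77 but (92/7)⁴ = 71639296/2401 reaches it, so n = 4.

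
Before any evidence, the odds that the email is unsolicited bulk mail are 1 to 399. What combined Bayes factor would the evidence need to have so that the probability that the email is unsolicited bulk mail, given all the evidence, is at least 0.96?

Prior odds = 1/399.
Target odds = 0.96/0.04 = 24.
Required Bayes factor = 24 ÷ (1/399) = 9576.

9576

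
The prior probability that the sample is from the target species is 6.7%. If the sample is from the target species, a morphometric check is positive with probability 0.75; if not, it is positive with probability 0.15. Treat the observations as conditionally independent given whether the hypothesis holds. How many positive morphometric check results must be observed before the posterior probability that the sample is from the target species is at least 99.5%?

5

Prior odds = 0.067/0.933 = 67/933.
Likelihood ratio of a positive = 0.75/0.15 = 5.
Target odds: 0.995 ÷ 0.005 = 199.
Require 5ⁿ ≥ 199 ÷ (67/933) = 185667/67.
5⁴ = 625 falls short of 185667/67 but 5⁵ = 3125 reaches it, so n = 5.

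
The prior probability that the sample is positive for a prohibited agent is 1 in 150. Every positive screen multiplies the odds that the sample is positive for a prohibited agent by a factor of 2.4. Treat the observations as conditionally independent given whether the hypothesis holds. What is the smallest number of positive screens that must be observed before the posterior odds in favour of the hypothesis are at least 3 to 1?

7

Prior odds = (1/150)/(149/150) = 1/149.
Likelihood ratio per positive screen = 2.4.
Target odds = 3.
Require 2.4ⁿ ≥ 3 ÷ (1/149) = 447.
2.4⁶ = 2985984/15625 falls short of 447 but 2.4⁷ = 35831808/78125 reaches it, so n = 7.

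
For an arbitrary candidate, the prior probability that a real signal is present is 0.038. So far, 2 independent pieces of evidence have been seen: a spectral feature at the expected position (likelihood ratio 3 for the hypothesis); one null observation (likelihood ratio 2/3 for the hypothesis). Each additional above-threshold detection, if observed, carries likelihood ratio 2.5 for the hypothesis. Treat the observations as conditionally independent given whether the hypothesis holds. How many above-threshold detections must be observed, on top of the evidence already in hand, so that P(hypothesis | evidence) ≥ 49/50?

8

Prior odds = 0.038/0.962 = 19/481.
Combined Bayes factor of the evidence already in hand = 3 × (2/3) = 2.
Odds after that evidence = (19/481) × 2 = 38/481.
Target odds = 0.98/0.02 = 49.
Need 2.5ⁿ ≥ 49 ÷ (38/481) = 23569/38.
2.5⁷ = 610.3515625 falls short of 23569/38 but 2.5⁸ = 390625/256 reaches it, so n = 8.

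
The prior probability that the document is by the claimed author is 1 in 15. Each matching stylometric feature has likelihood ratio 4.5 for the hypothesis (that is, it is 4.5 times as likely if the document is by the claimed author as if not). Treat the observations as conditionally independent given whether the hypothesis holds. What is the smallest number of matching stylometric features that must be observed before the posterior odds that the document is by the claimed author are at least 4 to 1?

3

Prior odds: (1/15) ÷ (14/15) = 1/14.
Likelihood ratio per matching stylometric feature = 4.5.
Target odds = 4.
Need (1/14) × 4.5ⁿ ≥ 4, i.e. 4.5ⁿ ≥ 56.
4.5² = 20.25 falls short of 56 but 4.5³ = 91.125 reaches it, so n = 3.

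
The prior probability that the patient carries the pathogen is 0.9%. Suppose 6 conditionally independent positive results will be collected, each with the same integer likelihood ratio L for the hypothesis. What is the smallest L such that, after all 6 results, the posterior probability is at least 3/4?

3

Prior odds = 0.009/0.991 = 9/991.
Target odds = 0.75/0.25 = 3.
Need L⁶ ≥ 3 ÷ (9/991) = 991/3.
2⁶ = 64 < 991/3 ≤ 729 = 3⁶, so L = 3.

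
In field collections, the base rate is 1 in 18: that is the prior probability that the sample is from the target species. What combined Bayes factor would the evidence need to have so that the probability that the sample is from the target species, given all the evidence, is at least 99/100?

1683

Prior odds = (1/18)/(17/18) = 1/17.
Target odds = 0.99/0.01 = 99.
Required Bayes factor = 99 ÷ (1/17) = 1683.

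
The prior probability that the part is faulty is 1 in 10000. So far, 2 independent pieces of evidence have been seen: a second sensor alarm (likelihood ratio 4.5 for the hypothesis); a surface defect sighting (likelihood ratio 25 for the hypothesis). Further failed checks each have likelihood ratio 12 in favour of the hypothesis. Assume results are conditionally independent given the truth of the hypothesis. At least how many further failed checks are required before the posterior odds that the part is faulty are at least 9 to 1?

Prior odds = 0.0001/0.9999 = 1/9999.
Combined Bayes factor of the evidence already in hand = 4.5 × 25 = 112.5.
Odds after that evidence = (1/9999) × 112.5 = 25/2222.
Target odds = 9.
Need 12ⁿ ≥ 9 ÷ (25/2222) = 799.92.
12² = 144 falls short of 799.92 but 12³ = 1728 reaches it, so n = 3.

3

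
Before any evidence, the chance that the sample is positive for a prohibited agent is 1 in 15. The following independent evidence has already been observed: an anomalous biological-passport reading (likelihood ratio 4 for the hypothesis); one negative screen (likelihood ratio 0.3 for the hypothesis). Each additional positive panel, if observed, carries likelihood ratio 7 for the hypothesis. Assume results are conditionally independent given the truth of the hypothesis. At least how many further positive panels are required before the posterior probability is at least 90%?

Prior odds = (1/15)/(14/15) = 1/14.
Combined Bayes factor of the evidence already in hand = 4 × 0.3 = 1.2.
Odds after that evidence = (1/14) × 1.2 = 3/35.
Target odds = 0.9/0.1 = 9.
Need 7ⁿ ≥ 9 ÷ (3/35) = 105.
7² = 49 falls short of 105 but 7³ = 343 reaches it, so n = 3.

3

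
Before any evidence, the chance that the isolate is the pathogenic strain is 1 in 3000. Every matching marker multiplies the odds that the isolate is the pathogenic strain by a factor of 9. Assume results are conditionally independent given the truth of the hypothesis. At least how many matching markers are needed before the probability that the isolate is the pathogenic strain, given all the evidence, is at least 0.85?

5

Prior odds = (1/3000)/(2999/3000) = 1/2999.
Likelihood ratio per matching marker = 9.
Target posterior odds = 0.85/0.15 = 17/3.
Need (1/2999) × 9ⁿ ≥ 17/3, i.e. 9ⁿ ≥ 50983/3.
9⁴ = 6561 falls short of 50983/3 but 9⁵ = 59049 reaches it, so n = 5.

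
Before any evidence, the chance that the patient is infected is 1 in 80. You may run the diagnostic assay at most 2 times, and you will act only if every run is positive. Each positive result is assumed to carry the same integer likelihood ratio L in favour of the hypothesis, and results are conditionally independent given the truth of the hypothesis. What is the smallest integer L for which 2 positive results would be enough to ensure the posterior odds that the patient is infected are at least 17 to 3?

Prior odds = 0.0125/0.9875 = 1/79.
Target odds = 17/3.
Need L² ≥ 17/3 ÷ (1/79) = 1343/3.
21² = 441 < 1343/3 ≤ 484 = 22², so L = 22.

22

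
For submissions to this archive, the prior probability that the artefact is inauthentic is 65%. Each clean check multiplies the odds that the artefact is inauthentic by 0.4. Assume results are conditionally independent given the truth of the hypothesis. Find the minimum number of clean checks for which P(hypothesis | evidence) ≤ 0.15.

Prior odds = 0.65/0.35 = 13/7.
Likelihood ratio per clean check = 0.4.
Target posterior odds = 0.15/0.85 = 3/17.
Need (13/7) × 0.4ⁿ ≤ 3/17, i.e. 0.4ⁿ ≤ 21/221.
0.4² = 0.16 is still above 21/221 but 0.4³ = 0.064 is at or below it, so n = 3.

3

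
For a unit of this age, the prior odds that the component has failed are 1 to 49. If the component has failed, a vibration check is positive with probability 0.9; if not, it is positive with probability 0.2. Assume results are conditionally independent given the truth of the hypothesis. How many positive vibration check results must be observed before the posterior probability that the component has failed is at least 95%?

Prior odds = 1/49.
Likelihood ratio of a positive = 0.9/0.2 = 4.5.
Target odds: 0.95 ÷ 0.05 = 19.
Need (1/49) × 4.5ⁿ ≥ 19, i.e. 4.5ⁿ ≥ 931.
4.5⁴ = 410.0625 falls short of 931 but 4.5⁵ = 1845.28125 reaches it, so n = 5.

5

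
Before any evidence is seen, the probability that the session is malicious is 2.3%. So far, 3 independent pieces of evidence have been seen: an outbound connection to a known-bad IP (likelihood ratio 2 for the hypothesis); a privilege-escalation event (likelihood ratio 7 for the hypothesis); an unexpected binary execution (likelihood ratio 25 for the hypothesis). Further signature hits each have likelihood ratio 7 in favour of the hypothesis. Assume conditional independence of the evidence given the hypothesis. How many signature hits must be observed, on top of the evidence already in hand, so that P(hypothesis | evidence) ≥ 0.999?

Prior odds = 0.023/0.977 = 23/977.
Combined Bayes factor of the evidence already in hand = 2 × 7 × 25 = 350.
Odds after that evidence = (23/977) × 350 = 8050/977.
Target odds = 0.999/0.001 = 999.
Need 7ⁿ ≥ 999 ÷ (8050/977) = 976023/8050.
7² = 49 falls short of 976023/8050 but 7³ = 343 reaches it, so n = 3.

3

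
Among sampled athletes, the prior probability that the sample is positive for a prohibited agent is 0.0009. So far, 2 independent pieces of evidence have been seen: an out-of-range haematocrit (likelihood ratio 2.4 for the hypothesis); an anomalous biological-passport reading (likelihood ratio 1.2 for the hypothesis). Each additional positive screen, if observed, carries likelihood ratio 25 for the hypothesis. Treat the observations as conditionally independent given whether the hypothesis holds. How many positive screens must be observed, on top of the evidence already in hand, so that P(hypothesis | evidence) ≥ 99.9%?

Prior odds = 0.0009/0.9991 = 9/9991.
Combined Bayes factor of the evidence already in hand = 2.4 × 1.2 = 2.88.
Odds after that evidence = (9/9991) × 2.88 = 648/249775.
Target odds = 0.999/0.001 = 999.
Need 25ⁿ ≥ 999 ÷ (648/249775) = 9241675/24.
25³ = 15625 falls short of 9241675/24 but 25⁴ = 390625 reaches it, so n = 4.

4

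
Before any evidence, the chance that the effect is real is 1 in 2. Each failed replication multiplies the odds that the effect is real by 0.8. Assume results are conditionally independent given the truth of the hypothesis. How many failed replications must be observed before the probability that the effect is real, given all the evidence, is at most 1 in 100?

Prior odds = 0.5/0.5 = 1.
Likelihood ratio per failed replication = 0.8.
Target posterior odds = 0.01/0.99 = 1/99.
Require 0.8ⁿ ≤ 1/99 ÷ 1 = 1/99.
0.8²⁰ ≈0.0115292 is still above 1/99 but 0.8²¹ ≈0.00922337 is at or below it, so n = 21.

21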